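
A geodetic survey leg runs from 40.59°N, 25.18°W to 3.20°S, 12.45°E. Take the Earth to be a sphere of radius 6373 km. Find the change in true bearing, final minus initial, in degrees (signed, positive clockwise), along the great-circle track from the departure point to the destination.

+13.4°

Initial bearing θ₁ = atan2(sin Δλ cos φ₂, cos φ₁ sin φ₂ − sin φ₁ cos φ₂ cos Δλ) = 132.41°
Final bearing θ₂ = (initial bearing from the destination back to the start) + 180° = 145.84°
Δθ = θ₂ − θ₁ = +13.4°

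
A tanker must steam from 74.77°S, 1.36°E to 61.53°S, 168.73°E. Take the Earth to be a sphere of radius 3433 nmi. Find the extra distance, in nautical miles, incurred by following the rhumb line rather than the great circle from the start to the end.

Great circle: cos σ = sin φ₁ sin φ₂ + cos φ₁ cos φ₂ cos Δλ,  σ = 0.7583 rad → d_gc = 2603.3 nmi
Rhumb line: Δψ = +0.6405, q = Δφ/Δψ = 0.3608, d_rh = R√(Δφ²+q²Δλ²) = 3703.7 nmi
Excess = 3703.7 − 2603.3 = 1100.4 ≈ 1100 nmi

1100 nmi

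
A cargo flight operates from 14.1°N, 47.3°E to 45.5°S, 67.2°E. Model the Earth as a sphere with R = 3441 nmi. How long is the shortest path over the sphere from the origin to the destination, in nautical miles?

3739 nmi

cos σ = sin φ₁ sin φ₂ + cos φ₁ cos φ₂ cos Δλ
      = sin(14.10°)sin(-45.50°) + cos(14.10°)cos(-45.50°)cos(19.90°) = 0.4654
σ = 62.261° → d = Rσ = 3441·1.08666 = 3739 nmi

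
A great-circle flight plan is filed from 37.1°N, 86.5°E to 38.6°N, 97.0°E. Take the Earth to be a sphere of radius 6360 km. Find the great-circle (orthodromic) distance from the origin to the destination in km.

cos σ = sin φ₁ sin φ₂ + cos φ₁ cos φ₂ cos Δλ
      = sin(37.10°)sin(38.60°) + cos(37.10°)cos(38.60°)cos(10.50°) = 0.9892
σ = 8.421° → d = Rσ = 6360·0.14697 = 935 km

935 km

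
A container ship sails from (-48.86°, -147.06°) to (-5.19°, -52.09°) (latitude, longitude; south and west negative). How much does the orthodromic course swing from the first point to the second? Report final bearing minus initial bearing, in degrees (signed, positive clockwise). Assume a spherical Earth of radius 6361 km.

-56.2°

At departure: θ₁ = atan2(sin Δλ cos φ₂, cos φ₁ sin φ₂ − sin φ₁ cos φ₂ cos Δλ) = 97.15°
At arrival: θ₂ = atan2(sin Δλ cos φ₁, −cos φ₂ sin φ₁ + sin φ₂ cos φ₁ cos Δλ) = 40.96°
Δθ = θ₂ − θ₁ = -56.2°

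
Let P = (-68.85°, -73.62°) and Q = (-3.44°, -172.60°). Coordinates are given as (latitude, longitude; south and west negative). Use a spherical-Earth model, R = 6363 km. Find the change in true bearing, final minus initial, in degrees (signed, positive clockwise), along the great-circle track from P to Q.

+78.7°

Initial bearing θ₁ = atan2(sin Δλ cos φ₂, cos φ₁ sin φ₂ − sin φ₁ cos φ₂ cos Δλ) = 260.39°
Final bearing θ₂ = (initial bearing from the destination back to the start) + 180° = 339.12°
Δθ = θ₂ − θ₁ = +78.7°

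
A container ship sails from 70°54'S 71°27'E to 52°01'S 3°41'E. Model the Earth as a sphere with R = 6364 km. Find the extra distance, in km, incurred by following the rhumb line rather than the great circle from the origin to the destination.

184 km

Great circle: cos σ = sin φ₁ sin φ₂ + cos φ₁ cos φ₂ cos Δλ,  σ = 0.6076 rad → d_gc = 3867.0 km
Rhumb line: Δψ = +0.7157, q = Δφ/Δψ = 0.4605, d_rh = R√(Δφ²+q²Δλ²) = 4051.2 km
Excess = 4051.2 − 3867.0 = 184.2 ≈ 184 km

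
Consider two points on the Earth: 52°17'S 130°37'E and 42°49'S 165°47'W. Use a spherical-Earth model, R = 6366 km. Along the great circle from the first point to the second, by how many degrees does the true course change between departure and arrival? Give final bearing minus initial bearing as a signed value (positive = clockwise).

-49.3°

Initial bearing θ₁ = atan2(sin Δλ cos φ₂, cos φ₁ sin φ₂ − sin φ₁ cos φ₂ cos Δλ) = 103.50°
Final bearing θ₂ = (initial bearing from the destination back to the start) + 180° = 54.19°
Δθ = θ₂ − θ₁ = -49.3°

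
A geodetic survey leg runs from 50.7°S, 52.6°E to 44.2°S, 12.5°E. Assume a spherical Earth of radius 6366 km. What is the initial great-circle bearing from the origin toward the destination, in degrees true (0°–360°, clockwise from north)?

N = sin Δλ·cos φ₂ = -0.4618;  D = cos φ₁ sin φ₂ − sin φ₁ cos φ₂ cos Δλ = -0.0172
initial course = atan2(N, D) = 267.87°

267.9°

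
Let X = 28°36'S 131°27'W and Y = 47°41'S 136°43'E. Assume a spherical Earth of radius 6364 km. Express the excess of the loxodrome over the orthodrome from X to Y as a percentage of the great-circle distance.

Great circle: σ = 1.2291 rad → d_gc = Rσ = 7822.2 km
Rhumb: Δφ = -0.3331, Δλ = -1.6028, Δψ = -0.4279, q = Δφ/Δψ = 0.7783 → d_rh = R√(Δφ²+q²Δλ²) = 8216.8 km
Excess = (8216.8 − 7822.2) / 7822.2 = 394.6 / 7822.2 = 5.04% ≈ 5.0%

5.0%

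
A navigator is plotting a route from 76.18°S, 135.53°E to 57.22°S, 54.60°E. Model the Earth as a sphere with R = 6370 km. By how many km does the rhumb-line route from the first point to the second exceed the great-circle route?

Great circle: cos σ = sin φ₁ sin φ₂ + cos φ₁ cos φ₂ cos Δλ,  σ = 0.5794 rad → d_gc = 3690.6 km
Rhumb line: Δψ = +0.8866, q = Δφ/Δψ = 0.3732, d_rh = R√(Δφ²+q²Δλ²) = 3964.9 km
Excess = 3964.9 − 3690.6 = 274.3 ≈ 274 km

274 km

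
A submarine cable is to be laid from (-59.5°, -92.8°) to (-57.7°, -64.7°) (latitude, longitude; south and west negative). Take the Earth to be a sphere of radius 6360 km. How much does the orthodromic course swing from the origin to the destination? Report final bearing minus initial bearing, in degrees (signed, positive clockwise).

-24.1°

At departure: θ₁ = atan2(sin Δλ cos φ₂, cos φ₁ sin φ₂ − sin φ₁ cos φ₂ cos Δλ) = 95.19°
At arrival: θ₂ = atan2(sin Δλ cos φ₁, −cos φ₂ sin φ₁ + sin φ₂ cos φ₁ cos Δλ) = 71.07°
Δθ = θ₂ − θ₁ = -24.1°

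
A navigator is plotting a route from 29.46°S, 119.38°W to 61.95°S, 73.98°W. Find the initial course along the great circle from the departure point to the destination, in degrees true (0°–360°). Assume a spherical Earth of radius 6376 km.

151.1°

N = sin Δλ·cos φ₂ = +0.3348;  D = cos φ₁ sin φ₂ − sin φ₁ cos φ₂ cos Δλ = -0.6060
initial course = atan2(N, D) = 151.08°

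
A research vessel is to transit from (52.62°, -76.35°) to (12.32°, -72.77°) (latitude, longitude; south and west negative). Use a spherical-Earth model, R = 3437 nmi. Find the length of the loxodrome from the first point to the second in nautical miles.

Rhumb course C = atan2(Δλ, Δψ) with Δψ = ln[tan(π/4+φ₂/2)/tan(π/4+φ₁/2)] = -0.8672, Δλ = +0.0625 → C = 175.88°
d = R·|Δφ| / |cos C| = 3437·0.70337 / 0.99741 = 2424 nmi

2424 nmi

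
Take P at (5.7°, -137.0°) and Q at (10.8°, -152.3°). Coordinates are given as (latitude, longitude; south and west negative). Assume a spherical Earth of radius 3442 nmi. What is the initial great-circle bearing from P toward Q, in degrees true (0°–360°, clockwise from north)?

N = sin Δλ·cos φ₂ = -0.2592;  D = cos φ₁ sin φ₂ − sin φ₁ cos φ₂ cos Δλ = +0.0924
initial course = atan2(N, D) = 289.61°

289.6°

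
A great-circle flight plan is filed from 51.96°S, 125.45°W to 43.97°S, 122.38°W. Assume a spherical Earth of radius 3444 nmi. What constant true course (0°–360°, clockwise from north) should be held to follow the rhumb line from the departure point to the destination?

Meridional parts: M(φ₁)=-1.0650, M(φ₂)=-0.8562 → ΔM = +0.2089;  Δλ = +0.0536 rad
tan C = Δλ / ΔM = +0.2566 → C = 14.39°

14.4°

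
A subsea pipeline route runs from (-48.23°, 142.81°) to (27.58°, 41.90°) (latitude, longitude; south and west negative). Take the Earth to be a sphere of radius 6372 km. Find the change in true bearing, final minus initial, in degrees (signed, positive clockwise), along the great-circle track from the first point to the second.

+30.8°

At departure: θ₁ = atan2(sin Δλ cos φ₂, cos φ₁ sin φ₂ − sin φ₁ cos φ₂ cos Δλ) = 281.89°
At arrival: θ₂ = atan2(sin Δλ cos φ₁, −cos φ₂ sin φ₁ + sin φ₂ cos φ₁ cos Δλ) = 312.66°
Δθ = θ₂ − θ₁ = +30.8°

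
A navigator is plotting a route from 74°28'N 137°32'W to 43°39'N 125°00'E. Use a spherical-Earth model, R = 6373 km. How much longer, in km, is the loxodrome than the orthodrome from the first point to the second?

557 km

Great circle: cos σ = sin φ₁ sin φ₂ + cos φ₁ cos φ₂ cos Δλ,  σ = 0.8765 rad → d_gc = 5585.8 km
Rhumb line: Δψ = -1.1438, q = Δφ/Δψ = 0.4702, d_rh = R√(Δφ²+q²Δλ²) = 6143.1 km
Excess = 6143.1 − 5585.8 = 557.3 ≈ 557 km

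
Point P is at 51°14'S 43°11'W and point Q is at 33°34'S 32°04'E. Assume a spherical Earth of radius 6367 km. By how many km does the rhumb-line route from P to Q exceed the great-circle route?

230 km

Great circle: cos σ = sin φ₁ sin φ₂ + cos φ₁ cos φ₂ cos Δλ,  σ = 0.9717 rad → d_gc = 6186.5 km
Rhumb line: Δψ = +0.4221, q = Δφ/Δψ = 0.7306, d_rh = R√(Δφ²+q²Δλ²) = 6416.9 km
Excess = 6416.9 − 6186.5 = 230.4 ≈ 230 km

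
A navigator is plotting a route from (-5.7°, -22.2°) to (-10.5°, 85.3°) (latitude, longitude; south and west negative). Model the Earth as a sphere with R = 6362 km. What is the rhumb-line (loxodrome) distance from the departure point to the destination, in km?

Δψ = ln[tan(π/4+φ₂/2)/tan(π/4+φ₁/2)] = -0.0846;  Δφ = -0.0838 rad,  Δλ = +1.8762 rad
q = Δφ/Δψ = 0.9897
d = R·√(Δφ² + q²Δλ²) = 6362·1.85883 = 11826 km

11826 km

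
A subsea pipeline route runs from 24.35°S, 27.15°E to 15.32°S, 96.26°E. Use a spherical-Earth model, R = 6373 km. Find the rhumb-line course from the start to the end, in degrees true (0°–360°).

Δψ = ln[tan(π/4+φ₂/2)/tan(π/4+φ₁/2)] = +0.1678
Δλ = +1.2062 rad (taken the short way round)
course = atan2(Δλ, Δψ) = 82.08°

82.1°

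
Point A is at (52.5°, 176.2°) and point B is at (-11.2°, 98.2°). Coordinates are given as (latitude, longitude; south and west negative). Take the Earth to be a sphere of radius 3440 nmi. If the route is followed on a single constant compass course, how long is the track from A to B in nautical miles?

5590 nmi

Rhumb course C = atan2(Δλ, Δψ) with Δψ = ln[tan(π/4+φ₂/2)/tan(π/4+φ₁/2)] = -1.2771, Δλ = -1.3614 → C = 226.83°
d = R·|Δφ| / |cos C| = 3440·1.11177 / 0.68419 = 5590 nmi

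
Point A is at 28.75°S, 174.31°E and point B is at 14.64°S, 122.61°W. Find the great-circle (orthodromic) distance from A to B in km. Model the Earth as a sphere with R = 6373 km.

6632 km

Haversine: a = sin²(Δφ/2)+cos φ₁ cos φ₂ sin²(Δλ/2) = 0.24719;  σ = 2·atan2(√a,√(1−a))
σ = 59.628° → d = Rσ = 6373·1.04070 = 6632 km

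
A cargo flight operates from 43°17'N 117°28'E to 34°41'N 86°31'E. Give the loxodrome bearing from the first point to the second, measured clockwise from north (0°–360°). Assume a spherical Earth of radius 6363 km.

Meridional parts: M(φ₁)=+0.8396, M(φ₂)=+0.6461 → ΔM = -0.1935;  Δλ = -0.5402 rad
tan C = Δλ / ΔM = +2.7914 → C = 250.29°

250.3°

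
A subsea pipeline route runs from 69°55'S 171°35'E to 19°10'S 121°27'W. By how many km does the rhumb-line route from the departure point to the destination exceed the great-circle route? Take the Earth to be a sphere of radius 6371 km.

Great circle: cos σ = sin φ₁ sin φ₂ + cos φ₁ cos φ₂ cos Δλ,  σ = 1.1205 rad → d_gc = 7138.5 km
Rhumb line: Δψ = +1.3902, q = Δφ/Δψ = 0.6371, d_rh = R√(Δφ²+q²Δλ²) = 7372.5 km
Excess = 7372.5 − 7138.5 = 234.0 ≈ 234 km

234 km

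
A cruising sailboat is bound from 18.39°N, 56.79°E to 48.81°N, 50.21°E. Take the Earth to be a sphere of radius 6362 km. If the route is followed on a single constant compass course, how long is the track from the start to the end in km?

3430 km

Rhumb course C = atan2(Δλ, Δψ) with Δψ = ln[tan(π/4+φ₂/2)/tan(π/4+φ₁/2)] = +0.6521, Δλ = -0.1148 → C = 350.01°
d = R·|Δφ| / |cos C| = 6362·0.53093 / 0.98485 = 3430 km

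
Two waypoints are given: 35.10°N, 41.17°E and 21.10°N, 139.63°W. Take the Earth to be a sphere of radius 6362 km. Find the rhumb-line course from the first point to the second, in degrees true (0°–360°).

95.1°

Meridional parts: M(φ₁)=+0.6550, M(φ₂)=+0.3769 → ΔM = -0.2781;  Δλ = +3.1276 rad
tan C = Δλ / ΔM = -11.2470 → C = 95.08°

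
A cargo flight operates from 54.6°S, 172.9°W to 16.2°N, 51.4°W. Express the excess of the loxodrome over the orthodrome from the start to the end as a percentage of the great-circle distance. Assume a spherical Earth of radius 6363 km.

4.5%

Great circle: σ = 2.1154 rad → d_gc = Rσ = 13460.2 km
Rhumb: Δφ = +1.2357, Δλ = +2.1206, Δψ = +1.4287, q = Δφ/Δψ = 0.8649 → d_rh = R√(Δφ²+q²Δλ²) = 14071.9 km
Excess = (14071.9 − 13460.2) / 13460.2 = 611.7 / 13460.2 = 4.54% ≈ 4.5%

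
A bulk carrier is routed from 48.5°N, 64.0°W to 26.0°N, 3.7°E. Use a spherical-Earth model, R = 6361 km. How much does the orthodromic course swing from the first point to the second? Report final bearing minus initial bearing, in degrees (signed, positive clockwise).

+45.0°

Initial bearing θ₁ = atan2(sin Δλ cos φ₂, cos φ₁ sin φ₂ − sin φ₁ cos φ₂ cos Δλ) = 87.59°
Final bearing θ₂ = (initial bearing from the destination back to the start) + 180° = 132.56°
Δθ = θ₂ − θ₁ = +45.0°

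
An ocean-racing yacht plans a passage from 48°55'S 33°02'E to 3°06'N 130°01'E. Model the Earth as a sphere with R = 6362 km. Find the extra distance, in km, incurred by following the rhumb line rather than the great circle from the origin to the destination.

304 km

Great circle: cos σ = sin φ₁ sin φ₂ + cos φ₁ cos φ₂ cos Δλ,  σ = 1.6916 rad → d_gc = 10762.2 km
Rhumb line: Δψ = +1.0357, q = Δφ/Δψ = 0.8765, d_rh = R√(Δφ²+q²Δλ²) = 11066.3 km
Excess = 11066.3 − 10762.2 = 304.1 ≈ 304 km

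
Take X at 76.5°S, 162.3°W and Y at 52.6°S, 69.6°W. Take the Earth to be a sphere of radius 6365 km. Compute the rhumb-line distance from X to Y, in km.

4875 km

Rhumb course C = atan2(Δλ, Δψ) with Δψ = ln[tan(π/4+φ₂/2)/tan(π/4+φ₁/2)] = +1.0508, Δλ = +1.6179 → C = 57.00°
d = R·|Δφ| / |cos C| = 6365·0.41713 / 0.54466 = 4875 km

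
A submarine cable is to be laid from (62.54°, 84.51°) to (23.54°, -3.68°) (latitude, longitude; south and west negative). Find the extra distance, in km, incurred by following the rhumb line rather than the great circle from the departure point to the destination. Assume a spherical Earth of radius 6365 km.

Great circle: cos σ = sin φ₁ sin φ₂ + cos φ₁ cos φ₂ cos Δλ,  σ = 1.1942 rad → d_gc = 7601.2 km
Rhumb line: Δψ = -0.9863, q = Δφ/Δψ = 0.6901, d_rh = R√(Δφ²+q²Δλ²) = 8030.2 km
Excess = 8030.2 − 7601.2 = 429.0 ≈ 429 km

429 km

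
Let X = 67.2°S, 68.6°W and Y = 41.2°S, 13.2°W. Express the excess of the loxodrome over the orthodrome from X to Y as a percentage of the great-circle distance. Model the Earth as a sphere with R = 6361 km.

Great circle: σ = 0.6876 rad → d_gc = Rσ = 4373.6 km
Rhumb: Δφ = +0.4538, Δλ = +0.9669, Δψ = +0.8108, q = Δφ/Δψ = 0.5597 → d_rh = R√(Δφ²+q²Δλ²) = 4492.4 km
Excess = (4492.4 − 4373.6) / 4373.6 = 118.8 / 4373.6 = 2.72% ≈ 2.7%

2.7%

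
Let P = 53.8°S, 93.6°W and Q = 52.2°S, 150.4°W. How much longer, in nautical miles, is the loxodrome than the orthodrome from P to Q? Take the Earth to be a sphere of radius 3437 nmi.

55 nmi

Great circle: cos σ = sin φ₁ sin φ₂ + cos φ₁ cos φ₂ cos Δλ,  σ = 0.5811 rad → d_gc = 1997.4 nmi
Rhumb line: Δψ = +0.0464, q = Δφ/Δψ = 0.6017, d_rh = R√(Δφ²+q²Δλ²) = 2052.5 nmi
Excess = 2052.5 − 1997.4 = 55.1 ≈ 55 nmi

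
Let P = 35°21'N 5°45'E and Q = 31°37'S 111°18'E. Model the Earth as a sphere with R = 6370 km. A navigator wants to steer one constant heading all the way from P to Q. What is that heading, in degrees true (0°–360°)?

124.0°

Δψ = ln[tan(π/4+φ₂/2)/tan(π/4+φ₁/2)] = -1.2425
Δλ = +1.8422 rad (taken the short way round)
course = atan2(Δλ, Δψ) = 124.00°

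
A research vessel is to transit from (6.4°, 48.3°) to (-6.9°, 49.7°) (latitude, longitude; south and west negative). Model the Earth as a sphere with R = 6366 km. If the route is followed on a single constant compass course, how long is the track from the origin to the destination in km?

1486 km

Δψ = ln[tan(π/4+φ₂/2)/tan(π/4+φ₁/2)] = -0.2327;  Δφ = -0.2321 rad,  Δλ = +0.0244 rad
q = Δφ/Δψ = 0.9977
d = R·√(Δφ² + q²Δλ²) = 6366·0.23341 = 1486 km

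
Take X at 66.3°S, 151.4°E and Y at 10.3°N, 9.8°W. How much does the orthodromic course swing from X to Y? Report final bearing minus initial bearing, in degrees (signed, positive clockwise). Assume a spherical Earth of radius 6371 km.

Initial bearing θ₁ = atan2(sin Δλ cos φ₂, cos φ₁ sin φ₂ − sin φ₁ cos φ₂ cos Δλ) = 202.10°
Final bearing θ₂ = (initial bearing from the destination back to the start) + 180° = 351.16°
Δθ = θ₂ − θ₁ = +149.1°

+149.1°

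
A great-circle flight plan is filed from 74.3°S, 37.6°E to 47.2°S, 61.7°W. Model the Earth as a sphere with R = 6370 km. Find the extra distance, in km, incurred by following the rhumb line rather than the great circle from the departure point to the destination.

564 km

Great circle: cos σ = sin φ₁ sin φ₂ + cos φ₁ cos φ₂ cos Δλ,  σ = 0.8276 rad → d_gc = 5271.82 km
Rhumb line: Δψ = +1.0447, q = Δφ/Δψ = 0.4528, d_rh = R√(Δφ²+q²Δλ²) = 5836.26 km
Excess = 5836.26 − 5271.82 = 564.44 ≈ 564 km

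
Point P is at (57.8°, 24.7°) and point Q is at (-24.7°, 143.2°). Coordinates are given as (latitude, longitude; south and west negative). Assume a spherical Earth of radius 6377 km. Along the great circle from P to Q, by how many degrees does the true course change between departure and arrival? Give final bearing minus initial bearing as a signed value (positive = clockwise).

+65.0°

Initial bearing θ₁ = atan2(sin Δλ cos φ₂, cos φ₁ sin φ₂ − sin φ₁ cos φ₂ cos Δλ) = 79.77°
Final bearing θ₂ = (initial bearing from the destination back to the start) + 180° = 144.75°
Δθ = θ₂ − θ₁ = +65.0°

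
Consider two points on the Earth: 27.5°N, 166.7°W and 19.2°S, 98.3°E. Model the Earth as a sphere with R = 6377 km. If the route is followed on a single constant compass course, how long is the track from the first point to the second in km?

Δψ = ln[tan(π/4+φ₂/2)/tan(π/4+φ₁/2)] = -0.8411;  Δφ = -0.8151 rad,  Δλ = -1.6581 rad
q = Δφ/Δψ = 0.9691
d = R·√(Δφ² + q²Δλ²) = 6377·1.80168 = 11489 km

11489 km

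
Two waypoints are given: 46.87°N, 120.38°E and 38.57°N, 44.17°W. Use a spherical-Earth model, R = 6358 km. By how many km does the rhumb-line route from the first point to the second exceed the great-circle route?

Great circle: cos σ = sin φ₁ sin φ₂ + cos φ₁ cos φ₂ cos Δλ,  σ = 1.6310 rad → d_gc = 10370.0 km
Rhumb line: Δψ = -0.1976, q = Δφ/Δψ = 0.7329, d_rh = R√(Δφ²+q²Δλ²) = 13414.9 km
Excess = 13414.9 − 10370.0 = 3044.9 ≈ 3045 km

3045 km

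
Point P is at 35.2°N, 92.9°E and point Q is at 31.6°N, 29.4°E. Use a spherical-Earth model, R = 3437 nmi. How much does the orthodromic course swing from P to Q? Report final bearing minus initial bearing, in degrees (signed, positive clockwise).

Initial bearing θ₁ = atan2(sin Δλ cos φ₂, cos φ₁ sin φ₂ − sin φ₁ cos φ₂ cos Δλ) = 285.34°
Final bearing θ₂ = (initial bearing from the destination back to the start) + 180° = 247.70°
Δθ = θ₂ − θ₁ = -37.6°

-37.6°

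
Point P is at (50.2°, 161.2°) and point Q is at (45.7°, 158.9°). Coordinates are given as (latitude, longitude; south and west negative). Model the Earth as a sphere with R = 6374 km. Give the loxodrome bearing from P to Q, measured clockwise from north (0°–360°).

Meridional parts: M(φ₁)=+1.0161, M(φ₂)=+0.8988 → ΔM = -0.1174;  Δλ = -0.0401 rad
tan C = Δλ / ΔM = +0.3420 → C = 198.88°

198.9°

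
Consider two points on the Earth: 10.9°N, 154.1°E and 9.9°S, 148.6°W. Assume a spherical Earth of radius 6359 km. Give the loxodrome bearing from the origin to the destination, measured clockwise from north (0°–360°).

Δψ = ln[tan(π/4+φ₂/2)/tan(π/4+φ₁/2)] = -0.3651
Δλ = +1.0001 rad (taken the short way round)
course = atan2(Δλ, Δψ) = 110.05°

110.1°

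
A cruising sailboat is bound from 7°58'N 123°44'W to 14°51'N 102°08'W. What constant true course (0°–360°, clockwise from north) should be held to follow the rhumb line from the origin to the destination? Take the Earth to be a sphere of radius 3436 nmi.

72.0°

Δψ = ln[tan(π/4+φ₂/2)/tan(π/4+φ₁/2)] = +0.1226
Δλ = +0.3770 rad (taken the short way round)
course = atan2(Δλ, Δψ) = 71.98°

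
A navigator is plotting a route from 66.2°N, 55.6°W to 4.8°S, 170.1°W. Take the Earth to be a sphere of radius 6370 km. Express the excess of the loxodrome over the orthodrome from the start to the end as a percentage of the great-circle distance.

7.5%

Great circle: σ = 1.8166 rad → d_gc = Rσ = 11571.7 km
Rhumb: Δφ = -1.2392, Δλ = -1.9984, Δψ = -1.6410, q = Δφ/Δψ = 0.7551 → d_rh = R√(Δφ²+q²Δλ²) = 12438.3 km
Excess = (12438.3 − 11571.7) / 11571.7 = 866.6 / 11571.7 = 7.49% ≈ 7.5%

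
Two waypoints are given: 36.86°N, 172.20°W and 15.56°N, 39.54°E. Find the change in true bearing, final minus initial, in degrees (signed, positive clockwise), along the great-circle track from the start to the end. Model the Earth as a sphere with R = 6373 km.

-115.4°

Initial bearing θ₁ = atan2(sin Δλ cos φ₂, cos φ₁ sin φ₂ − sin φ₁ cos φ₂ cos Δλ) = 324.33°
Final bearing θ₂ = (initial bearing from the destination back to the start) + 180° = 208.97°
Δθ = θ₂ − θ₁ = -115.4°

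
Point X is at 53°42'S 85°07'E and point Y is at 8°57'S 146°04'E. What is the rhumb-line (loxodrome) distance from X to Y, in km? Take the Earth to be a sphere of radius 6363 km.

Rhumb course C = atan2(Δλ, Δψ) with Δψ = ln[tan(π/4+φ₂/2)/tan(π/4+φ₁/2)] = +0.9585, Δλ = +1.0638 → C = 47.98°
d = R·|Δφ| / |cos C| = 6363·0.78103 / 0.66937 = 7424 km

7424 km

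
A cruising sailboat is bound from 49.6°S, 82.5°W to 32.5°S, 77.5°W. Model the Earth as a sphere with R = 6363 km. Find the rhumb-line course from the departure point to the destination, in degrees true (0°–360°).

12.3°

Δψ = ln[tan(π/4+φ₂/2)/tan(π/4+φ₁/2)] = +0.3995
Δλ = +0.0873 rad (taken the short way round)
course = atan2(Δλ, Δψ) = 12.32°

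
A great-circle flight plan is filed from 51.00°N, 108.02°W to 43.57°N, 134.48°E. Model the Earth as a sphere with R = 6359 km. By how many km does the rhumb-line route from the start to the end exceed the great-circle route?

981 km

Great circle: cos σ = sin φ₁ sin φ₂ + cos φ₁ cos φ₂ cos Δλ,  σ = 1.2397 rad → d_gc = 7883.1 km
Rhumb line: Δψ = -0.1916, q = Δφ/Δψ = 0.6768, d_rh = R√(Δφ²+q²Δλ²) = 8863.9 km
Excess = 8863.9 − 7883.1 = 980.8 ≈ 981 km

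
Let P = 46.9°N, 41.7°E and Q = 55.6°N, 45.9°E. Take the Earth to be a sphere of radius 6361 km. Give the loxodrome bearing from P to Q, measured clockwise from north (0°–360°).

16.8°

Meridional parts: M(φ₁)=+0.9291, M(φ₂)=+1.1726 → ΔM = +0.2436;  Δλ = +0.0733 rad
tan C = Δλ / ΔM = +0.3010 → C = 16.75°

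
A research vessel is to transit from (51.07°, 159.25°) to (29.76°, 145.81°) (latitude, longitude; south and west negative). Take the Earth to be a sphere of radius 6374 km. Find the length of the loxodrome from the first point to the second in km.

Rhumb course C = atan2(Δλ, Δψ) with Δψ = ln[tan(π/4+φ₂/2)/tan(π/4+φ₁/2)] = -0.4956, Δλ = -0.2346 → C = 205.33°
d = R·|Δφ| / |cos C| = 6374·0.37193 / 0.90387 = 2623 km

2623 km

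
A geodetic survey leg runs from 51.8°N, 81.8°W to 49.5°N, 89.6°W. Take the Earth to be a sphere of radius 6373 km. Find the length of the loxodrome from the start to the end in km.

Δψ = ln[tan(π/4+φ₂/2)/tan(π/4+φ₁/2)] = -0.0633;  Δφ = -0.0401 rad,  Δλ = -0.1361 rad
q = Δφ/Δψ = 0.6339
d = R·√(Δφ² + q²Δλ²) = 6373·0.09517 = 607 km

607 km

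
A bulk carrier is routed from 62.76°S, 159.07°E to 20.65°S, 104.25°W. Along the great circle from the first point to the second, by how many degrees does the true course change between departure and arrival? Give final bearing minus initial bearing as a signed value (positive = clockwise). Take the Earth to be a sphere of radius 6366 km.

Initial bearing θ₁ = atan2(sin Δλ cos φ₂, cos φ₁ sin φ₂ − sin φ₁ cos φ₂ cos Δλ) = 105.53°
Final bearing θ₂ = (initial bearing from the destination back to the start) + 180° = 28.12°
Δθ = θ₂ − θ₁ = -77.4°

-77.4°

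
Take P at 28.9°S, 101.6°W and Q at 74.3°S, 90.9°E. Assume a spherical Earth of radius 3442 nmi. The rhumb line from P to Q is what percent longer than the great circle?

Great circle: σ = 1.3346 rad → d_gc = Rσ = 4593.8 nmi
Rhumb: Δφ = -0.7924, Δλ = -2.9234, Δψ = -1.4542, q = Δφ/Δψ = 0.5449 → d_rh = R√(Δφ²+q²Δλ²) = 6123.9 nmi
Excess = (6123.9 − 4593.8) / 4593.8 = 1530.1 / 4593.8 = 33.31% ≈ 33.3%

33.3%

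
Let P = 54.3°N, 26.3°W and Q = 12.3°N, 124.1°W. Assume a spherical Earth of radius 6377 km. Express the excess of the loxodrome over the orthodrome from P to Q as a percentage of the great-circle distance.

Great circle: σ = 1.4750 rad → d_gc = Rσ = 9406.3 km
Rhumb: Δφ = -0.7330, Δλ = -1.7069, Δψ = -0.9168, q = Δφ/Δψ = 0.7996 → d_rh = R√(Δφ²+q²Δλ²) = 9879.5 km
Excess = (9879.5 − 9406.3) / 9406.3 = 473.2 / 9406.3 = 5.03% ≈ 5.0%

5.0%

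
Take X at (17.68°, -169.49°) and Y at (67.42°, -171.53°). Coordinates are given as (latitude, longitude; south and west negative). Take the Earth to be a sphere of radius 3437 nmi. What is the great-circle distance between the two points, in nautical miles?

cos σ = sin φ₁ sin φ₂ + cos φ₁ cos φ₂ cos Δλ
      = sin(17.68°)sin(67.42°) + cos(17.68°)cos(67.42°)cos(-2.04°) = 0.6460
σ = 49.757° → d = Rσ = 3437·0.86843 = 2985 nmi

2985 nmi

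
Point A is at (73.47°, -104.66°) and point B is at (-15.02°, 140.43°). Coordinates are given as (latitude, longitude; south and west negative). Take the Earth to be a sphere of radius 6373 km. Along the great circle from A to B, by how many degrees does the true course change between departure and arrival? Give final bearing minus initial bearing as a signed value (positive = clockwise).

At departure: θ₁ = atan2(sin Δλ cos φ₂, cos φ₁ sin φ₂ − sin φ₁ cos φ₂ cos Δλ) = 289.85°
At arrival: θ₂ = atan2(sin Δλ cos φ₁, −cos φ₂ sin φ₁ + sin φ₂ cos φ₁ cos Δλ) = 196.09°
Δθ = θ₂ − θ₁ = -93.8°

-93.8°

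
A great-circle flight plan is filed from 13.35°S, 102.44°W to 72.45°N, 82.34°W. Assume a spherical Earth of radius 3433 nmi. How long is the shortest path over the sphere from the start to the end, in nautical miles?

5202 nmi

cos σ = sin φ₁ sin φ₂ + cos φ₁ cos φ₂ cos Δλ
      = sin(-13.35°)sin(72.45°) + cos(-13.35°)cos(72.45°)cos(20.10°) = 0.0554
σ = 86.826° → d = Rσ = 3433·1.51540 = 5202 nmi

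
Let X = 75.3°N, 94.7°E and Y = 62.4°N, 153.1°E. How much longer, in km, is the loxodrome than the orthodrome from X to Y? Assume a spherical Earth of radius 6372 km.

Great circle: cos σ = sin φ₁ sin φ₂ + cos φ₁ cos φ₂ cos Δλ,  σ = 0.4058 rad → d_gc = 2585.6 km
Rhumb line: Δψ = -0.6441, q = Δφ/Δψ = 0.3496, d_rh = R√(Δφ²+q²Δλ²) = 2685.7 km
Excess = 2685.7 − 2585.6 = 100.1 ≈ 100 km

100 km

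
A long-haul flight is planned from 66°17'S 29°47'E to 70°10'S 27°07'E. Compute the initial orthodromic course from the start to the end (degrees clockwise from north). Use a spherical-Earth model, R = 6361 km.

193.1°

N = sin Δλ·cos φ₂ = -0.0158;  D = cos φ₁ sin φ₂ − sin φ₁ cos φ₂ cos Δλ = -0.0681
initial course = atan2(N, D) = 193.06°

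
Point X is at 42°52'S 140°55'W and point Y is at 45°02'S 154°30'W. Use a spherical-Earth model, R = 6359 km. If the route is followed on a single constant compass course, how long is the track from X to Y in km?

Rhumb course C = atan2(Δλ, Δψ) with Δψ = ln[tan(π/4+φ₂/2)/tan(π/4+φ₁/2)] = -0.0525, Δλ = -0.2371 → C = 257.51°
d = R·|Δφ| / |cos C| = 6359·0.03782 / 0.21635 = 1111 km

1111 km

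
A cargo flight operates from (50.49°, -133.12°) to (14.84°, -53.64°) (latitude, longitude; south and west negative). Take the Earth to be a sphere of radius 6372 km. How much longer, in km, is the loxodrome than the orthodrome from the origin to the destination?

Great circle: cos σ = sin φ₁ sin φ₂ + cos φ₁ cos φ₂ cos Δλ,  σ = 1.2557 rad → d_gc = 8001.47 km
Rhumb line: Δψ = -0.7621, q = Δφ/Δψ = 0.8164, d_rh = R√(Δφ²+q²Δλ²) = 8233.99 km
Excess = 8233.99 − 8001.47 = 232.52 ≈ 233 km

233 km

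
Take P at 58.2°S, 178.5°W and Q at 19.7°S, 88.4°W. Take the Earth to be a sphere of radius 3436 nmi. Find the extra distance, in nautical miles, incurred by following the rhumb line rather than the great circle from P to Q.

227 nmi

Great circle: cos σ = sin φ₁ sin φ₂ + cos φ₁ cos φ₂ cos Δλ,  σ = 1.2811 rad → d_gc = 4402.0 nmi
Rhumb line: Δψ = +0.9050, q = Δφ/Δψ = 0.7425, d_rh = R√(Δφ²+q²Δλ²) = 4629.0 nmi
Excess = 4629.0 − 4402.0 = 227.0 ≈ 227 nmi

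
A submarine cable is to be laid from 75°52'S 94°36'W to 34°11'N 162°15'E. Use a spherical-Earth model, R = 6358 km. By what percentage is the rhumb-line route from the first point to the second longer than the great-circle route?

Great circle: σ = 2.2028 rad → d_gc = Rσ = 14005.6 km
Rhumb: Δφ = +1.9207, Δλ = -1.8003, Δψ = +2.7233, q = Δφ/Δψ = 0.7053 → d_rh = R√(Δφ²+q²Δλ²) = 14639.3 km
Excess = (14639.3 − 14005.6) / 14005.6 = 633.7 / 14005.6 = 4.52% ≈ 4.5%

4.5%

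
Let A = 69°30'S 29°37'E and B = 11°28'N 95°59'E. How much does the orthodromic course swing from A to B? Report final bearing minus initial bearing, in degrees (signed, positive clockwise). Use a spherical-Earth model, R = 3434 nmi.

At departure: θ₁ = atan2(sin Δλ cos φ₂, cos φ₁ sin φ₂ − sin φ₁ cos φ₂ cos Δλ) = 64.01°
At arrival: θ₂ = atan2(sin Δλ cos φ₁, −cos φ₂ sin φ₁ + sin φ₂ cos φ₁ cos Δλ) = 18.74°
Δθ = θ₂ − θ₁ = -45.3°

-45.3°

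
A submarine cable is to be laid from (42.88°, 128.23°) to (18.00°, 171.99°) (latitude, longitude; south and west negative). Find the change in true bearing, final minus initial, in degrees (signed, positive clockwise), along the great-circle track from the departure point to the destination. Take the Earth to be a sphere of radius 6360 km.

+23.5°

At departure: θ₁ = atan2(sin Δλ cos φ₂, cos φ₁ sin φ₂ − sin φ₁ cos φ₂ cos Δλ) = 110.12°
At arrival: θ₂ = atan2(sin Δλ cos φ₁, −cos φ₂ sin φ₁ + sin φ₂ cos φ₁ cos Δλ) = 133.66°
Δθ = θ₂ − θ₁ = +23.5°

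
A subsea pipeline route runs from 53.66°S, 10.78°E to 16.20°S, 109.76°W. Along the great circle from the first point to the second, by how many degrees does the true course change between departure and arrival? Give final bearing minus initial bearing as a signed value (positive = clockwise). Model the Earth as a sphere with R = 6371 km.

+93.3°

At departure: θ₁ = atan2(sin Δλ cos φ₂, cos φ₁ sin φ₂ − sin φ₁ cos φ₂ cos Δλ) = 235.98°
At arrival: θ₂ = atan2(sin Δλ cos φ₁, −cos φ₂ sin φ₁ + sin φ₂ cos φ₁ cos Δλ) = 329.24°
Δθ = θ₂ − θ₁ = +93.3°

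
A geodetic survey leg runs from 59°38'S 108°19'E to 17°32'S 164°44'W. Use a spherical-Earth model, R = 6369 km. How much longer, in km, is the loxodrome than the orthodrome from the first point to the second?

Great circle: cos σ = sin φ₁ sin φ₂ + cos φ₁ cos φ₂ cos Δλ,  σ = 1.2812 rad → d_gc = 8159.9 km
Rhumb line: Δψ = +0.9933, q = Δφ/Δψ = 0.7397, d_rh = R√(Δφ²+q²Δλ²) = 8545.1 km
Excess = 8545.1 − 8159.9 = 385.2 ≈ 385 km

385 km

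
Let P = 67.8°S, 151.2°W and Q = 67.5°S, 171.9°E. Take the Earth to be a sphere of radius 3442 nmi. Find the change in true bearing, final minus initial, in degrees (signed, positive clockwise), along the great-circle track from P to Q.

At departure: θ₁ = atan2(sin Δλ cos φ₂, cos φ₁ sin φ₂ − sin φ₁ cos φ₂ cos Δλ) = 254.03°
At arrival: θ₂ = atan2(sin Δλ cos φ₁, −cos φ₂ sin φ₁ + sin φ₂ cos φ₁ cos Δλ) = 288.33°
Δθ = θ₂ − θ₁ = +34.3°

+34.3°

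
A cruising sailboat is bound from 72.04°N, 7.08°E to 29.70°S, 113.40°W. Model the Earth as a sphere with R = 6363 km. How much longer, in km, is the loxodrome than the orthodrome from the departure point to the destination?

Great circle: cos σ = sin φ₁ sin φ₂ + cos φ₁ cos φ₂ cos Δλ,  σ = 2.2233 rad → d_gc = 14146.9 km
Rhumb line: Δψ = -2.3883, q = Δφ/Δψ = 0.7435, d_rh = R√(Δφ²+q²Δλ²) = 15054.2 km
Excess = 15054.2 − 14146.9 = 907.3 ≈ 907 km

907 km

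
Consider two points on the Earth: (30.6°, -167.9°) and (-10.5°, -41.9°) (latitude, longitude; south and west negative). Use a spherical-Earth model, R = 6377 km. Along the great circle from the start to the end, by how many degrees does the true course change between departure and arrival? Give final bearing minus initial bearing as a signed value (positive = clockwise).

+40.2°

Initial bearing θ₁ = atan2(sin Δλ cos φ₂, cos φ₁ sin φ₂ − sin φ₁ cos φ₂ cos Δλ) = 80.20°
Final bearing θ₂ = (initial bearing from the destination back to the start) + 180° = 120.39°
Δθ = θ₂ − θ₁ = +40.2°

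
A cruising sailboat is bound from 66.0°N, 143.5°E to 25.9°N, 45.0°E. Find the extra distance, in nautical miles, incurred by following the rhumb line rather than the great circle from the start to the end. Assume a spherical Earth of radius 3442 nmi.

Great circle: cos σ = sin φ₁ sin φ₂ + cos φ₁ cos φ₂ cos Δλ,  σ = 1.2186 rad → d_gc = 4194.4 nmi
Rhumb line: Δψ = -1.0803, q = Δφ/Δψ = 0.6479, d_rh = R√(Δφ²+q²Δλ²) = 4527.7 nmi
Excess = 4527.7 − 4194.4 = 333.3 ≈ 333 nmi

333 nmi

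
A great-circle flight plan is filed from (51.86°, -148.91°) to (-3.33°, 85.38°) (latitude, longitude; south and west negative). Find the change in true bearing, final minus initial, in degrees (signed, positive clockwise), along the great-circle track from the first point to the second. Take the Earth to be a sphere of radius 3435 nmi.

-84.3°

At departure: θ₁ = atan2(sin Δλ cos φ₂, cos φ₁ sin φ₂ − sin φ₁ cos φ₂ cos Δλ) = 297.52°
At arrival: θ₂ = atan2(sin Δλ cos φ₁, −cos φ₂ sin φ₁ + sin φ₂ cos φ₁ cos Δλ) = 213.27°
Δθ = θ₂ − θ₁ = -84.3°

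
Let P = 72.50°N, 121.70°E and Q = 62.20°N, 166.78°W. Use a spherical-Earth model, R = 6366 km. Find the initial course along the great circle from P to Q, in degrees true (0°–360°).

74.2°

θ = atan2( sin Δλ·cos φ₂ ,  cos φ₁ sin φ₂ − sin φ₁ cos φ₂ cos Δλ )
  = atan2(+0.4423, +0.1250) = 74.22°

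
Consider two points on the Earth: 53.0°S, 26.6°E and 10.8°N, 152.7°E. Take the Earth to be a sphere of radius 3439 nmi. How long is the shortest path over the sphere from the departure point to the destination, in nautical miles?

7195 nmi

cos σ = sin φ₁ sin φ₂ + cos φ₁ cos φ₂ cos Δλ
      = sin(-53.00°)sin(10.80°) + cos(-53.00°)cos(10.80°)cos(126.10°) = -0.4980
σ = 119.865° → d = Rσ = 3439·2.09204 = 7195 nmi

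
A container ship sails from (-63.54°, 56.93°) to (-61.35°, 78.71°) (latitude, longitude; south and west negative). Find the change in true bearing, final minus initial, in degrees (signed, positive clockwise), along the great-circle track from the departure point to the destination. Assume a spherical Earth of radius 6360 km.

At departure: θ₁ = atan2(sin Δλ cos φ₂, cos φ₁ sin φ₂ − sin φ₁ cos φ₂ cos Δλ) = 87.56°
At arrival: θ₂ = atan2(sin Δλ cos φ₁, −cos φ₂ sin φ₁ + sin φ₂ cos φ₁ cos Δλ) = 68.20°
Δθ = θ₂ − θ₁ = -19.4°

-19.4°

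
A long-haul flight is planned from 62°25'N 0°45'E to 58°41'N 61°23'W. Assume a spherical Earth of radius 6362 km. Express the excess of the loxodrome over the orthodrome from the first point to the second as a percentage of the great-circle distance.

Great circle: σ = 0.5162 rad → d_gc = Rσ = 3284.1 km
Rhumb: Δφ = -0.0652, Δλ = -1.0844, Δψ = -0.1327, q = Δφ/Δψ = 0.4910 → d_rh = R√(Δφ²+q²Δλ²) = 3413.0 km
Excess = (3413.0 − 3284.1) / 3284.1 = 128.9 / 3284.1 = 3.92% ≈ 3.9%

3.9%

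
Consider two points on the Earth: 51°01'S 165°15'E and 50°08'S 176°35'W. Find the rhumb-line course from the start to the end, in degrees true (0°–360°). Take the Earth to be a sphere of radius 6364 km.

Meridional parts: M(φ₁)=-1.0386, M(φ₂)=-1.0143 → ΔM = +0.0243;  Δλ = +0.3171 rad
tan C = Δλ / ΔM = +13.0603 → C = 85.62°

85.6°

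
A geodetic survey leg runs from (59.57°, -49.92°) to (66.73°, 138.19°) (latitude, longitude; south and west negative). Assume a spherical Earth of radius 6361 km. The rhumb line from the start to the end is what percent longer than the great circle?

44.7%

Great circle: σ = 0.9348 rad → d_gc = Rσ = 5946.0 km
Rhumb: Δφ = +0.1250, Δλ = -3.0000, Δψ = +0.2783, q = Δφ/Δψ = 0.4491 → d_rh = R√(Δφ²+q²Δλ²) = 8606.3 km
Excess = (8606.3 − 5946.0) / 5946.0 = 2660.3 / 5946.0 = 44.74% ≈ 44.7%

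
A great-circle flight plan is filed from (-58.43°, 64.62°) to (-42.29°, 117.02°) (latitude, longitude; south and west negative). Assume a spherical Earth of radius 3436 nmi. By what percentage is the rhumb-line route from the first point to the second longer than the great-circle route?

Great circle: σ = 0.6273 rad → d_gc = Rσ = 2155.5 nmi
Rhumb: Δφ = +0.2817, Δλ = +0.9146, Δψ = +0.4474, q = Δφ/Δψ = 0.6296 → d_rh = R√(Δφ²+q²Δλ²) = 2202.6 nmi
Excess = (2202.6 − 2155.5) / 2155.5 = 47.1 / 2155.5 = 2.19% ≈ 2.2%

2.2%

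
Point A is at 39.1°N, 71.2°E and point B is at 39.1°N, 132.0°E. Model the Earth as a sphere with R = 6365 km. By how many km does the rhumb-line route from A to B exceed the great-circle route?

104 km

Great circle: cos σ = sin φ₁ sin φ₂ + cos φ₁ cos φ₂ cos Δλ,  σ = 0.8071 rad → d_gc = 5137.5 km
Rhumb line: Δψ = +0.0000, q = Δφ/Δψ = 0.7760, d_rh = R√(Δφ²+q²Δλ²) = 5241.6 km
Excess = 5241.6 − 5137.5 = 104.1 ≈ 104 km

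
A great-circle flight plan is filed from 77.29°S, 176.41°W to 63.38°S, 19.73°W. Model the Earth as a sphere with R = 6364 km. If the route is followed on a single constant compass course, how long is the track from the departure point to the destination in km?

Rhumb course C = atan2(Δλ, Δψ) with Δψ = ln[tan(π/4+φ₂/2)/tan(π/4+φ₁/2)] = +0.7534, Δλ = +2.7346 → C = 74.60°
d = R·|Δφ| / |cos C| = 6364·0.24278 / 0.26561 = 5817 km

5817 km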